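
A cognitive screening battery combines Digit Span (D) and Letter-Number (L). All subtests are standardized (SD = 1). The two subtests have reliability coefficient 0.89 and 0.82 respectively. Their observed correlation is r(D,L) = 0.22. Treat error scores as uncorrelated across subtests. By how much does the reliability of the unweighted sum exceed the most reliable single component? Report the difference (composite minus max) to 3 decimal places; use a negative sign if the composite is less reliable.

Var(sum) = 2 + 0.44 = 2.44; true-score variance = 1.71 + 0.44 = 2.15; composite reliability = 0.8811.
Max component reliability = 0.8900.
Difference = 0.8811 − 0.8900 = -0.009.

-0.009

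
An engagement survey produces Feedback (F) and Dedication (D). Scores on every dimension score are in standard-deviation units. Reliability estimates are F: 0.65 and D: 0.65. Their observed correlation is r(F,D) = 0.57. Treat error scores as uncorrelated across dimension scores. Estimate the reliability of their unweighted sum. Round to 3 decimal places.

Var(F+D) = 2 + 2·[0.57] = 2 + 1.14 = 3.14.
With uncorrelated errors the cross-covariances are all true-score covariance, so they carry over unchanged; only the diagonal terms shrink to ρᵢσᵢ².
True-score variance = [0.65 + 0.65] + 1.14 = 1.3 + 1.14 = 2.44.
Reliability = 2.44 / 3.14 = 0.777.

0.777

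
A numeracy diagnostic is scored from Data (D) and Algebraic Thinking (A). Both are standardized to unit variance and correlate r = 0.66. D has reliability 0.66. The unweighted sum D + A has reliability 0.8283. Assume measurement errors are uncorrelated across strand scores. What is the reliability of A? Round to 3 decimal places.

Var(D+A) = 2 + 2·0.66 = 3.320.
True-score variance = ρ_D + ρ_A + 2·0.66, so 0.8283 = (0.66 + ρ_A + 1.32) / 3.320.
ρ_A = 0.8283·3.320 − 0.66 − 1.32 = 0.770.

0.770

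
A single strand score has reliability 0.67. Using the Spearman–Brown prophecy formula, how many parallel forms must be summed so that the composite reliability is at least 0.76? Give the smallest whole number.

2

k ≥ ρ*(1−ρ₁)/(ρ₁(1−ρ*)) = 0.76·0.33 / (0.67·0.24) = 1.560.
Smallest integer k = 2.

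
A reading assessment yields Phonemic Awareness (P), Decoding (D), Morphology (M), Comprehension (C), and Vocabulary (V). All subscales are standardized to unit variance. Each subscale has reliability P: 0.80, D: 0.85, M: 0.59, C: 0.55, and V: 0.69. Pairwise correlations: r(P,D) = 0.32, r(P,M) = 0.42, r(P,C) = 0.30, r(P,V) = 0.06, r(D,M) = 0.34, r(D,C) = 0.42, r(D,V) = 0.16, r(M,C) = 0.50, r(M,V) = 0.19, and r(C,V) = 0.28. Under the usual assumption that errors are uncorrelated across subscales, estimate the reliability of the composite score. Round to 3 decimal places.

Var(P+D+M+C+V) = 5 + 2·[0.32 + 0.42 + 0.30 + 0.06 + 0.34 + 0.42 + 0.16 + 0.50 + 0.19 + 0.28] = 5 + 5.98 = 10.98.
Because errors are independent across components, Cov(Tᵢ,Tⱼ) = Cov(Xᵢ,Xⱼ); the off-diagonal part of the true-score variance is the same as above.
True-score variance = [0.80 + 0.85 + 0.59 + 0.55 + 0.69] + 5.98 = 3.48 + 5.98 = 9.46.
Reliability = 9.46 / 10.98 = 0.862.

0.862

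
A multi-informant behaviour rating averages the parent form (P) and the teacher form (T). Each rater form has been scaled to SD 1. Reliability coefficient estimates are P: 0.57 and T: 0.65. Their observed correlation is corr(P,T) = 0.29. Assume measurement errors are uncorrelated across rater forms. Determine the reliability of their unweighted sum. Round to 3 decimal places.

0.698

Var(P+T) = 2 + 2·[0.29] = 2 + 0.58 = 2.58.
Because errors are independent across components, Cov(Tᵢ,Tⱼ) = Cov(Xᵢ,Xⱼ); the off-diagonal part of the true-score variance is the same as above.
True-score variance = [0.57 + 0.65] + 0.58 = 1.22 + 0.58 = 1.8.
Reliability = 1.8 / 2.58 = 0.698.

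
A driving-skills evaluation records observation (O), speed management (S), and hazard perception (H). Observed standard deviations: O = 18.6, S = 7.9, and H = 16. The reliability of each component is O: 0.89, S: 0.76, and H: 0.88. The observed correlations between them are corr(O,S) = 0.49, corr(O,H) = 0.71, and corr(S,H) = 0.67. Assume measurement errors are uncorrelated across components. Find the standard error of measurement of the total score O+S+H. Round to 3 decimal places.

Var(total) = 664.37 + 735.969 = 1400.34.
True-score variance = 580.616 + 735.969 = 1316.59, so reliability = 0.9402.
Error variance = 1400.34 − 1316.59 = 83.754; SEM = √83.754 = 9.152.

9.152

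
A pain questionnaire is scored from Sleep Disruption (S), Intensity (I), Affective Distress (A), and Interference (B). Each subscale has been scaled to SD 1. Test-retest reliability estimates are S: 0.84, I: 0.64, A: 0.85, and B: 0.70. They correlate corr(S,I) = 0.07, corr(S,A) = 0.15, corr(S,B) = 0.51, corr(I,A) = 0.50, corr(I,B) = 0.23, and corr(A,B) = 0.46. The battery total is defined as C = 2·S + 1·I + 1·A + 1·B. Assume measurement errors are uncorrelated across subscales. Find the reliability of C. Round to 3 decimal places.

0.882

Var(C) = 2² + 1 + 1 + 1 + 2·[2·0.07 + 2·0.15 + 2·0.51 + 0.50 + 0.23 + 0.46] = 7 + 5.3 = 12.3.
With uncorrelated errors the cross-covariances are all true-score covariance, so they carry over unchanged; only the diagonal terms shrink to ρᵢσᵢ².
True-score variance = [2²·0.84 + 0.64 + 0.85 + 0.70] + 5.3 = 5.55 + 5.3 = 10.85.
Reliability = 10.85 / 12.3 = 0.882.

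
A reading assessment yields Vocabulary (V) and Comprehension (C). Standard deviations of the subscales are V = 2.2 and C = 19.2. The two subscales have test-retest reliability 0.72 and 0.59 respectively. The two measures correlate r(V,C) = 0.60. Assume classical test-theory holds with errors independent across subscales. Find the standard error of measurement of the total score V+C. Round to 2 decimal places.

Var(total) = 373.48 + 50.688 = 424.168.
True-score variance = 220.982 + 50.688 = 271.67, so reliability = 0.6405.
Error variance = 424.168 − 271.67 = 152.498; SEM = √152.498 = 12.35.

12.35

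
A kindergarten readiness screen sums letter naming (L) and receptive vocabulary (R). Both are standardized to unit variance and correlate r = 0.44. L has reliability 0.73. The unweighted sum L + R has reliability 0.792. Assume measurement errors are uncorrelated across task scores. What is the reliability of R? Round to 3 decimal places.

Var(L+R) = 2 + 2·0.44 = 2.880.
True-score variance = ρ_L + ρ_R + 2·0.44, so 0.792 = (0.73 + ρ_R + 0.88) / 2.880.
ρ_R = 0.792·2.880 − 0.73 − 0.88 = 0.671.

0.671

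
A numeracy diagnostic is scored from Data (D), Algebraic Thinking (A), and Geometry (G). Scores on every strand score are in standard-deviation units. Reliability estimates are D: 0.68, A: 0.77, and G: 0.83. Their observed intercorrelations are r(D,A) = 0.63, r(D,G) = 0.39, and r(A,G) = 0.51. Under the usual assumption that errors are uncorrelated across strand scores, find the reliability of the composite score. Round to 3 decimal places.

0.881

Var(D+A+G) = 3 + 2·[0.63 + 0.39 + 0.51] = 3 + 3.06 = 6.06.
Under uncorrelated errors the observed covariances equal the true-score covariances, so only the own-variance terms attenuate.
True-score variance = [0.68 + 0.77 + 0.83] + 3.06 = 2.28 + 3.06 = 5.34.
Reliability = 5.34 / 6.06 = 0.881.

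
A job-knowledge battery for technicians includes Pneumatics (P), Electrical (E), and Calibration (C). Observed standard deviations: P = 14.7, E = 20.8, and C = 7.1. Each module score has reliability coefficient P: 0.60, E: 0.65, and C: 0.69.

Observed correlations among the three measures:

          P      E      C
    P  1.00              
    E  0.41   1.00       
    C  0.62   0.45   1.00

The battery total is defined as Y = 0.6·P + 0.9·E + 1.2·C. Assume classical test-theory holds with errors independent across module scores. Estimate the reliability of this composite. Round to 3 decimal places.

Var(Y) = 0.6²·14.7² + 0.9²·20.8² + 1.2²·7.1² + 2·[0.54·14.7·20.8·0.41 + 0.72·14.7·7.1·0.62 + 1.08·20.8·7.1·0.45] = 500.821 + 372.117 = 872.938.
Because errors are independent across components, Cov(Tᵢ,Tⱼ) = Cov(Xᵢ,Xⱼ); the off-diagonal part of the true-score variance is the same as above.
True-score variance = [0.6²·14.7²·0.60 + 0.9²·20.8²·0.65 + 1.2²·7.1²·0.69] + 372.117 = 324.548 + 372.117 = 696.665.
Reliability = 696.665 / 872.938 = 0.798.

0.798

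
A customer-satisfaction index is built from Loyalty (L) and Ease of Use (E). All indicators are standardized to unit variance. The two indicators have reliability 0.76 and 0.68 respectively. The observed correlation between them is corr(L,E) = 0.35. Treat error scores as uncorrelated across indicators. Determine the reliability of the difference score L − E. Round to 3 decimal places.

Var(L−E) = 1 + 1 − 2·0.35 = 2 − 0.7 = 1.3.
Because errors are independent across components, Cov(Tᵢ,Tⱼ) = Cov(Xᵢ,Xⱼ); the off-diagonal part of the true-score variance is the same as above.
True-score variance = [0.76 + 0.68] − 0.7 = 1.44 − 0.7 = 0.74.
Reliability = 0.74 / 1.3 = 0.569.

0.569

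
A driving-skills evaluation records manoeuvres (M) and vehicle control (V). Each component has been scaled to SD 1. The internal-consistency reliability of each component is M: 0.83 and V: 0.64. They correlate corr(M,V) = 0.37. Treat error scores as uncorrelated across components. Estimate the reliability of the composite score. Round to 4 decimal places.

Var(M+V) = 2 + 2·[0.37] = 2 + 0.74 = 2.74.
Under uncorrelated errors the observed covariances equal the true-score covariances, so only the own-variance terms attenuate.
True-score variance = [0.83 + 0.64] + 0.74 = 1.47 + 0.74 = 2.21.
Reliability = 2.21 / 2.74 = 0.8066.

0.8066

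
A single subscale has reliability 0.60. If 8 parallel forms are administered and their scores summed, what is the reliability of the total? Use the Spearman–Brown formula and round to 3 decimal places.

ρ_k = kρ / (1 + (k−1)ρ) = 8·0.60 / (1 + 7·0.60) = 4.800 / 5.200 = 0.923.

0.923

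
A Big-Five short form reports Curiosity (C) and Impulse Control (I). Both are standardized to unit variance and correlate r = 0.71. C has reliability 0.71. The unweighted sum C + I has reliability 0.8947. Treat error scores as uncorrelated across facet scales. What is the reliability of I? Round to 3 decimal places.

Var(C+I) = 2 + 2·0.71 = 3.420.
True-score variance = ρ_C + ρ_I + 2·0.71, so 0.8947 = (0.71 + ρ_I + 1.42) / 3.420.
ρ_I = 0.8947·3.420 − 0.71 − 1.42 = 0.930.

0.930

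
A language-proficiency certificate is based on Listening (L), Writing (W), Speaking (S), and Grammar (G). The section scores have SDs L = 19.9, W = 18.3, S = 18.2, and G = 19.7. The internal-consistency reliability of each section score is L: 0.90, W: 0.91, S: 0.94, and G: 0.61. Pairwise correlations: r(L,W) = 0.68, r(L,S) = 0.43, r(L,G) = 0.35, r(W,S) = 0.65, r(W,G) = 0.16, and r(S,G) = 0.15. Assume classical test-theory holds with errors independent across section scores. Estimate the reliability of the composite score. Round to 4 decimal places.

Var(L+W+S+G) = 19.9² + 18.3² + 18.2² + 19.7² + 2·[19.9·18.3·0.68 + 19.9·18.2·0.43 + 19.9·19.7·0.35 + 18.3·18.2·0.65 + 18.3·19.7·0.16 + 18.2·19.7·0.15] = 1450.23 + 1737.07 = 3187.3.
With uncorrelated errors the cross-covariances are all true-score covariance, so they carry over unchanged; only the diagonal terms shrink to ρᵢσᵢ².
True-score variance = [19.9²·0.90 + 18.3²·0.91 + 18.2²·0.94 + 19.7²·0.61] + 1737.07 = 1209.26 + 1737.07 = 2946.33.
Reliability = 2946.33 / 3187.3 = 0.9244.

0.9244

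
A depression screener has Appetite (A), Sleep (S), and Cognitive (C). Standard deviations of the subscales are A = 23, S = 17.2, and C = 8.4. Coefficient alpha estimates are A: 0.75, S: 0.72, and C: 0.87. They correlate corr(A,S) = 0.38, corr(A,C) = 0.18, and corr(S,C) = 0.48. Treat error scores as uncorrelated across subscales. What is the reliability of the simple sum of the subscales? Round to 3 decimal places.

Var(A+S+C) = 23² + 17.2² + 8.4² + 2·[23·17.2·0.38 + 23·8.4·0.18 + 17.2·8.4·0.48] = 895.4 + 508.909 = 1404.31.
Because errors are independent across components, Cov(Tᵢ,Tⱼ) = Cov(Xᵢ,Xⱼ); the off-diagonal part of the true-score variance is the same as above.
True-score variance = [23²·0.75 + 17.2²·0.72 + 8.4²·0.87] + 508.909 = 671.142 + 508.909 = 1180.05.
Reliability = 1180.05 / 1404.31 = 0.840.

0.840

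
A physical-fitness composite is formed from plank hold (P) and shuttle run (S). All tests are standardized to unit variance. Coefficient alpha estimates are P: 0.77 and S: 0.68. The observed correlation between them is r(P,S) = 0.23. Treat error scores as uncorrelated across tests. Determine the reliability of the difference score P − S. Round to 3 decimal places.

0.643

Var(P−S) = 1 + 1 − 2·0.23 = 2 − 0.46 = 1.54.
Under uncorrelated errors the observed covariances equal the true-score covariances, so only the own-variance terms attenuate.
True-score variance = [0.77 + 0.68] − 0.46 = 1.45 − 0.46 = 0.99.
Reliability = 0.99 / 1.54 = 0.643.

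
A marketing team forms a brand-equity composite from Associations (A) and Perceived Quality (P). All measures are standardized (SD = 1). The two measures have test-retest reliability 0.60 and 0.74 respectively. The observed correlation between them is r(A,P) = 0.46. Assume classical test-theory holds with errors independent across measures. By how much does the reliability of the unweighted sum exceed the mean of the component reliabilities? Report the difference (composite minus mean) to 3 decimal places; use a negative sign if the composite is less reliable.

0.104

Var(sum) = 2 + 0.92 = 2.92; true-score variance = 1.34 + 0.92 = 2.26; composite reliability = 0.7740.
Mean component reliability = 0.6700.
Difference = 0.7740 − 0.6700 = 0.104.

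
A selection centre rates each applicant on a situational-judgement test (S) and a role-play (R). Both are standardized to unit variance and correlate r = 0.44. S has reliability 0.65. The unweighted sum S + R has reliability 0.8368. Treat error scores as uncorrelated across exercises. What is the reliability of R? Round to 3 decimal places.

Var(S+R) = 2 + 2·0.44 = 2.880.
True-score variance = ρ_S + ρ_R + 2·0.44, so 0.8368 = (0.65 + ρ_R + 0.88) / 2.880.
ρ_R = 0.8368·2.880 − 0.65 − 0.88 = 0.880.

0.880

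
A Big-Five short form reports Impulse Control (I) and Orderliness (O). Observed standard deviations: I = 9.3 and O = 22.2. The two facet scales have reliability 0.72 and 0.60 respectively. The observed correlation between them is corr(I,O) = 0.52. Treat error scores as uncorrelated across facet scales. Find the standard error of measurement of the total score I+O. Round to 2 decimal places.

14.88

Var(total) = 579.33 + 214.718 = 794.048.
True-score variance = 357.977 + 214.718 = 572.695, so reliability = 0.7212.
Error variance = 794.048 − 572.695 = 221.353; SEM = √221.353 = 14.88.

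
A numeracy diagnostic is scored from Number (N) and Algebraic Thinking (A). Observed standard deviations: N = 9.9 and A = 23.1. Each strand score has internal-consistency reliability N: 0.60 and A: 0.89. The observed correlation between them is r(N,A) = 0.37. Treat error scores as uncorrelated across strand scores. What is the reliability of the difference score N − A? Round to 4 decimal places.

Var(N−A) = 9.9² + 23.1² − 2·9.9·23.1·0.37 = 631.62 − 169.231 = 462.389.
With uncorrelated errors the cross-covariances are all true-score covariance, so they carry over unchanged; only the diagonal terms shrink to ρᵢσᵢ².
True-score variance = [9.9²·0.60 + 23.1²·0.89] − 169.231 = 533.719 − 169.231 = 364.488.
Reliability = 364.488 / 462.389 = 0.7883.

0.7883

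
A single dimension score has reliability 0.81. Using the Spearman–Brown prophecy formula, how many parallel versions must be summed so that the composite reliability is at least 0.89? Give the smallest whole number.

2

k ≥ ρ*(1−ρ₁)/(ρ₁(1−ρ*)) = 0.89·0.19 / (0.81·0.11) = 1.898.
Smallest integer k = 2.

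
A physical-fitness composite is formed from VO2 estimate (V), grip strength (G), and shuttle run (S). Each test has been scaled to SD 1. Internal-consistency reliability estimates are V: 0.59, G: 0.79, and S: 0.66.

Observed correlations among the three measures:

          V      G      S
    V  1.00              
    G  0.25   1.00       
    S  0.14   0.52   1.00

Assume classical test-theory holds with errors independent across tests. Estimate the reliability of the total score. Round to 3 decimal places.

0.801

Var(V+G+S) = 3 + 2·[0.25 + 0.14 + 0.52] = 3 + 1.82 = 4.82.
Because errors are independent across components, Cov(Tᵢ,Tⱼ) = Cov(Xᵢ,Xⱼ); the off-diagonal part of the true-score variance is the same as above.
True-score variance = [0.59 + 0.79 + 0.66] + 1.82 = 2.04 + 1.82 = 3.86.
Reliability = 3.86 / 4.82 = 0.801.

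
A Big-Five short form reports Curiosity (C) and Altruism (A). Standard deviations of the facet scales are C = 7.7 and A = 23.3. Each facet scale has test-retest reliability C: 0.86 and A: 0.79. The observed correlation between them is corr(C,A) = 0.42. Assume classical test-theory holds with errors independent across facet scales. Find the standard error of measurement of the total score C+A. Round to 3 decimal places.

11.059

Var(total) = 602.18 + 150.704 = 752.884.
True-score variance = 479.873 + 150.704 = 630.577, so reliability = 0.8375.
Error variance = 752.884 − 630.577 = 122.307; SEM = √122.307 = 11.059.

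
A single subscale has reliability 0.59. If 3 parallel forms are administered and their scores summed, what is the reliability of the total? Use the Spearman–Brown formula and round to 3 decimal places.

ρ_k = kρ / (1 + (k−1)ρ) = 3·0.59 / (1 + 2·0.59) = 1.770 / 2.180 = 0.812.

0.812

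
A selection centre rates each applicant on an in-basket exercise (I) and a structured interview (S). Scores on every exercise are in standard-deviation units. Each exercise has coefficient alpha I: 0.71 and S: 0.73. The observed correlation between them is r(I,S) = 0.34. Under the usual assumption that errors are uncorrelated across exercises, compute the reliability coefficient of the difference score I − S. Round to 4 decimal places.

0.5758

Var(I−S) = 1 + 1 − 2·0.34 = 2 − 0.68 = 1.32.
With uncorrelated errors the cross-covariances are all true-score covariance, so they carry over unchanged; only the diagonal terms shrink to ρᵢσᵢ².
True-score variance = [0.71 + 0.73] − 0.68 = 1.44 − 0.68 = 0.76.
Reliability = 0.76 / 1.32 = 0.5758.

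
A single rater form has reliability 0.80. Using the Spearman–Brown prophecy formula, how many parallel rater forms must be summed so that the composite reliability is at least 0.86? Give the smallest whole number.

k ≥ ρ*(1−ρ₁)/(ρ₁(1−ρ*)) = 0.86·0.20 / (0.80·0.14) = 1.536.
Smallest integer k = 2.

2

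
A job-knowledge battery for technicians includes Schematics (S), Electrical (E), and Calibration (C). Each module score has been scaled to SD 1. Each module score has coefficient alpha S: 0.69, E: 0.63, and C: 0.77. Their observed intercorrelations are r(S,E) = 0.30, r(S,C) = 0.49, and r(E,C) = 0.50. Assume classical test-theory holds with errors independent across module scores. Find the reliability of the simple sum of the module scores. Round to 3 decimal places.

Var(S+E+C) = 3 + 2·[0.30 + 0.49 + 0.50] = 3 + 2.58 = 5.58.
Under uncorrelated errors the observed covariances equal the true-score covariances, so only the own-variance terms attenuate.
True-score variance = [0.69 + 0.63 + 0.77] + 2.58 = 2.09 + 2.58 = 4.67.
Reliability = 4.67 / 5.58 = 0.837.

0.837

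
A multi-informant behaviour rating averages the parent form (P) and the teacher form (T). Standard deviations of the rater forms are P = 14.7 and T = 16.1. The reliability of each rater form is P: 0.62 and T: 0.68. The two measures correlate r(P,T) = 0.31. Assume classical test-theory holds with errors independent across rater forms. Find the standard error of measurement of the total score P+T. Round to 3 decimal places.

Var(total) = 475.3 + 146.735 = 622.035.
True-score variance = 310.239 + 146.735 = 456.974, so reliability = 0.7346.
Error variance = 622.035 − 456.974 = 165.061; SEM = √165.061 = 12.848.

12.848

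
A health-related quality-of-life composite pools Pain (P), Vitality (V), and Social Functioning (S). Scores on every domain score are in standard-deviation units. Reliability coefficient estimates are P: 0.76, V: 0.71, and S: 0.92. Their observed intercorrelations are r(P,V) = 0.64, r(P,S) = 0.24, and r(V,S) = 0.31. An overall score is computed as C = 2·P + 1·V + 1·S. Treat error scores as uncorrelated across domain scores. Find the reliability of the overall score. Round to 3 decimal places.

Var(C) = 2² + 1 + 1 + 2·[2·0.64 + 2·0.24 + 0.31] = 6 + 4.14 = 10.14.
With uncorrelated errors the cross-covariances are all true-score covariance, so they carry over unchanged; only the diagonal terms shrink to ρᵢσᵢ².
True-score variance = [2²·0.76 + 0.71 + 0.92] + 4.14 = 4.67 + 4.14 = 8.81.
Reliability = 8.81 / 10.14 = 0.869.

0.869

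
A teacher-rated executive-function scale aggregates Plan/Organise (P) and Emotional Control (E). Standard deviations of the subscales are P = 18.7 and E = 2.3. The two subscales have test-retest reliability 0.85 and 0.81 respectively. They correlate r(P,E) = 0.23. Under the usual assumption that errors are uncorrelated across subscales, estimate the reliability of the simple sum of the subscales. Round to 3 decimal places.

Var(P+E) = 18.7² + 2.3² + 2·[18.7·2.3·0.23] = 354.98 + 19.7846 = 374.765.
Under uncorrelated errors the observed covariances equal the true-score covariances, so only the own-variance terms attenuate.
True-score variance = [18.7²·0.85 + 2.3²·0.81] + 19.7846 = 301.521 + 19.7846 = 321.306.
Reliability = 321.306 / 374.765 = 0.857.

0.857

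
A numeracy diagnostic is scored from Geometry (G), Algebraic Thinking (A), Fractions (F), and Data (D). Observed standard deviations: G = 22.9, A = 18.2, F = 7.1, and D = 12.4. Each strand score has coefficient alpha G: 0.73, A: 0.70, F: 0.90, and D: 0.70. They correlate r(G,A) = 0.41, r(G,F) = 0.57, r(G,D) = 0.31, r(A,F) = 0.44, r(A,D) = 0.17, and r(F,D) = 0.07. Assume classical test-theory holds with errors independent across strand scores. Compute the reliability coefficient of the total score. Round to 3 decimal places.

0.851

Var(G+A+F+D) = 22.9² + 18.2² + 7.1² + 12.4² + 2·[22.9·18.2·0.41 + 22.9·7.1·0.57 + 22.9·12.4·0.31 + 18.2·7.1·0.44 + 18.2·12.4·0.17 + 7.1·12.4·0.07] = 1059.82 + 905.938 = 1965.76.
Because errors are independent across components, Cov(Tᵢ,Tⱼ) = Cov(Xᵢ,Xⱼ); the off-diagonal part of the true-score variance is the same as above.
True-score variance = [22.9²·0.73 + 18.2²·0.70 + 7.1²·0.90 + 12.4²·0.70] + 905.938 = 767.688 + 905.938 = 1673.63.
Reliability = 1673.63 / 1965.76 = 0.851.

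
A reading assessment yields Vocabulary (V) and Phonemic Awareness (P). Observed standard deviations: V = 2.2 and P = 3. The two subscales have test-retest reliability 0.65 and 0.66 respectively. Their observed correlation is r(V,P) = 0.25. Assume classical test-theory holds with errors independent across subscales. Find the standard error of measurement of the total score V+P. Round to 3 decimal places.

2.180

Var(total) = 13.84 + 3.3 = 17.14.
True-score variance = 9.086 + 3.3 = 12.386, so reliability = 0.7226.
Error variance = 17.14 − 12.386 = 4.754; SEM = √4.754 = 2.180.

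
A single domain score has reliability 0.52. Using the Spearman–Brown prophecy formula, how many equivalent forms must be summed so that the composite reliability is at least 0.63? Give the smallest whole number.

2

k ≥ ρ*(1−ρ₁)/(ρ₁(1−ρ*)) = 0.63·0.48 / (0.52·0.37) = 1.572.
Smallest integer k = 2.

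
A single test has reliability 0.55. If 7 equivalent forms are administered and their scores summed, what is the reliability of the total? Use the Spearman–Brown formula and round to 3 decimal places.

0.895

ρ_k = kρ / (1 + (k−1)ρ) = 7·0.55 / (1 + 6·0.55) = 3.850 / 4.300 = 0.895.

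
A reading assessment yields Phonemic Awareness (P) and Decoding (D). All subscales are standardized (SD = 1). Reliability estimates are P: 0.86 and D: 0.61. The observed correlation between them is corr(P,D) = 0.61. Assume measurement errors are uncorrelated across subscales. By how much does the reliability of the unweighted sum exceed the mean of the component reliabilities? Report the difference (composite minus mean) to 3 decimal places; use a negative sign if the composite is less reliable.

0.100

Var(sum) = 2 + 1.22 = 3.22; true-score variance = 1.47 + 1.22 = 2.69; composite reliability = 0.8354.
Mean component reliability = 0.7350.
Difference = 0.8354 − 0.7350 = 0.100.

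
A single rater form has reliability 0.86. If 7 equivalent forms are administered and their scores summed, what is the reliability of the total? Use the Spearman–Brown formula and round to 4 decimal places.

0.9773

ρ_k = kρ / (1 + (k−1)ρ) = 7·0.86 / (1 + 6·0.86) = 6.020 / 6.160 = 0.9773.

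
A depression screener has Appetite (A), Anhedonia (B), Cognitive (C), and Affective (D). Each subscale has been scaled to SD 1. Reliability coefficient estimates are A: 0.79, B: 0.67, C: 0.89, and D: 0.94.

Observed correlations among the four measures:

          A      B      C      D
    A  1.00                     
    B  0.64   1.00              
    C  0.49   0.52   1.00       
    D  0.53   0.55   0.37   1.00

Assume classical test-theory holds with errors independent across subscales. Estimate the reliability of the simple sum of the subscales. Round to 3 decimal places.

Var(A+B+C+D) = 4 + 2·[0.64 + 0.49 + 0.53 + 0.52 + 0.55 + 0.37] = 4 + 6.2 = 10.2.
Because errors are independent across components, Cov(Tᵢ,Tⱼ) = Cov(Xᵢ,Xⱼ); the off-diagonal part of the true-score variance is the same as above.
True-score variance = [0.79 + 0.67 + 0.89 + 0.94] + 6.2 = 3.29 + 6.2 = 9.49.
Reliability = 9.49 / 10.2 = 0.930.

0.930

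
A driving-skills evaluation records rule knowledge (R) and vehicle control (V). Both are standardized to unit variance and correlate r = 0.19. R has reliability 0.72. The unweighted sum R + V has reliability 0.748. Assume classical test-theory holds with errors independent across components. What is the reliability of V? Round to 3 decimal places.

0.680

Var(R+V) = 2 + 2·0.19 = 2.380.
True-score variance = ρ_R + ρ_V + 2·0.19, so 0.748 = (0.72 + ρ_V + 0.38) / 2.380.
ρ_V = 0.748·2.380 − 0.72 − 0.38 = 0.680.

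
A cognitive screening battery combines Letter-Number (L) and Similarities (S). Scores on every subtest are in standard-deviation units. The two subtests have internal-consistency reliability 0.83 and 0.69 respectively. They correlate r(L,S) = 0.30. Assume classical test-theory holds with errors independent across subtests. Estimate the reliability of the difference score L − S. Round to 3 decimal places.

Var(L−S) = 1 + 1 − 2·0.30 = 2 − 0.6 = 1.4.
With uncorrelated errors the cross-covariances are all true-score covariance, so they carry over unchanged; only the diagonal terms shrink to ρᵢσᵢ².
True-score variance = [0.83 + 0.69] − 0.6 = 1.52 − 0.6 = 0.92.
Reliability = 0.92 / 1.4 = 0.657.

0.657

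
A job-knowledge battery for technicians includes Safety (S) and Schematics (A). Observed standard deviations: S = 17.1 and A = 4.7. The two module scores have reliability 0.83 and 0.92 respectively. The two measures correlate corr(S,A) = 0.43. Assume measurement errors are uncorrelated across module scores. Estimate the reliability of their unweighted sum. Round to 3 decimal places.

Var(S+A) = 17.1² + 4.7² + 2·[17.1·4.7·0.43] = 314.5 + 69.1182 = 383.618.
Under uncorrelated errors the observed covariances equal the true-score covariances, so only the own-variance terms attenuate.
True-score variance = [17.1²·0.83 + 4.7²·0.92] + 69.1182 = 263.023 + 69.1182 = 332.141.
Reliability = 332.141 / 383.618 = 0.866.

0.866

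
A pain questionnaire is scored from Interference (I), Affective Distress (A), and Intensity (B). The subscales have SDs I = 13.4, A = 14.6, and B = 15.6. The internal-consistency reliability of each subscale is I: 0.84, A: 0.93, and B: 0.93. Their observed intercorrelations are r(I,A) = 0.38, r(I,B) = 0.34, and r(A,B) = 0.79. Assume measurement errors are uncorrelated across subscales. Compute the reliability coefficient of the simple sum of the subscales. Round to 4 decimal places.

Var(I+A+B) = 13.4² + 14.6² + 15.6² + 2·[13.4·14.6·0.38 + 13.4·15.6·0.34 + 14.6·15.6·0.79] = 636.08 + 650.694 = 1286.77.
With uncorrelated errors the cross-covariances are all true-score covariance, so they carry over unchanged; only the diagonal terms shrink to ρᵢσᵢ².
True-score variance = [13.4²·0.84 + 14.6²·0.93 + 15.6²·0.93] + 650.694 = 575.394 + 650.694 = 1226.09.
Reliability = 1226.09 / 1286.77 = 0.9528.

0.9528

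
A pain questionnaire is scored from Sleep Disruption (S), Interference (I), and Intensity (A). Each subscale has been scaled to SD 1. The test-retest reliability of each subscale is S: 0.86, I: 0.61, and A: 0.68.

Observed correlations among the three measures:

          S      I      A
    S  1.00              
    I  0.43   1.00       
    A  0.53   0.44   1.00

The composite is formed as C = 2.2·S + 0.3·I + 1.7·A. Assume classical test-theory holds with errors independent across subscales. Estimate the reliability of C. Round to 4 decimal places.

0.8721

Var(C) = 2.2² + 0.3² + 1.7² + 2·[0.66·0.43 + 3.74·0.53 + 0.51·0.44] = 7.82 + 4.9808 = 12.8008.
Because errors are independent across components, Cov(Tᵢ,Tⱼ) = Cov(Xᵢ,Xⱼ); the off-diagonal part of the true-score variance is the same as above.
True-score variance = [2.2²·0.86 + 0.3²·0.61 + 1.7²·0.68] + 4.9808 = 6.1825 + 4.9808 = 11.1633.
Reliability = 11.1633 / 12.8008 = 0.8721.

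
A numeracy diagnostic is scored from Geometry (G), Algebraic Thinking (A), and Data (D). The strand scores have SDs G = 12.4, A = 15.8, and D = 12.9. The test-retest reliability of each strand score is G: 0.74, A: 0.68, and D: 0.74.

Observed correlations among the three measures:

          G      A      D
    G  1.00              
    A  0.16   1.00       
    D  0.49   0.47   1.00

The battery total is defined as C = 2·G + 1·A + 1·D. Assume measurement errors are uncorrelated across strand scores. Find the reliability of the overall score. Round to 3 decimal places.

Var(C) = 2²·12.4² + 15.8² + 12.9² + 2·[2·12.4·15.8·0.16 + 2·12.4·12.9·0.49 + 15.8·12.9·0.47] = 1031.09 + 630.501 = 1661.59.
Because errors are independent across components, Cov(Tᵢ,Tⱼ) = Cov(Xᵢ,Xⱼ); the off-diagonal part of the true-score variance is the same as above.
True-score variance = [2²·12.4²·0.74 + 15.8²·0.68 + 12.9²·0.74] + 630.501 = 748.028 + 630.501 = 1378.53.
Reliability = 1378.53 / 1661.59 = 0.830.

0.830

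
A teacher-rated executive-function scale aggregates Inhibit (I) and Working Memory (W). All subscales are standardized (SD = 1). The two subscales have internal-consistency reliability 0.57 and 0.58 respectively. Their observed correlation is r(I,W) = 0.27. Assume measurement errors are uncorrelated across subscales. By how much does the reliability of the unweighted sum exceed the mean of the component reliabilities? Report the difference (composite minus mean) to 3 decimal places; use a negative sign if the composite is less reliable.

Var(sum) = 2 + 0.54 = 2.54; true-score variance = 1.15 + 0.54 = 1.69; composite reliability = 0.6654.
Mean component reliability = 0.5750.
Difference = 0.6654 − 0.5750 = 0.090.

0.090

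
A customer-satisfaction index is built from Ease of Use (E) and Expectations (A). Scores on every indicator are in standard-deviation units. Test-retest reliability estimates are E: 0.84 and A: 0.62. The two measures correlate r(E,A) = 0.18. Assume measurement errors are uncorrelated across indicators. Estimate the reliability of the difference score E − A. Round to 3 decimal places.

Var(E−A) = 1 + 1 − 2·0.18 = 2 − 0.36 = 1.64.
With uncorrelated errors the cross-covariances are all true-score covariance, so they carry over unchanged; only the diagonal terms shrink to ρᵢσᵢ².
True-score variance = [0.84 + 0.62] − 0.36 = 1.46 − 0.36 = 1.1.
Reliability = 1.1 / 1.64 = 0.671.

0.671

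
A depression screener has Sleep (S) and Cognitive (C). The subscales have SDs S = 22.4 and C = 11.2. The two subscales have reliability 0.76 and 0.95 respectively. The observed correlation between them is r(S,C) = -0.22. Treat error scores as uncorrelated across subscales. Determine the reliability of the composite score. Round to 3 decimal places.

0.755

Var(S+C) = 22.4² + 11.2² + 2·[22.4·11.2·(-0.22)] = 627.2 − 110.387 = 516.813.
Because errors are independent across components, Cov(Tᵢ,Tⱼ) = Cov(Xᵢ,Xⱼ); the off-diagonal part of the true-score variance is the same as above.
True-score variance = [22.4²·0.76 + 11.2²·0.95] − 110.387 = 500.506 − 110.387 = 390.118.
Reliability = 390.118 / 516.813 = 0.755.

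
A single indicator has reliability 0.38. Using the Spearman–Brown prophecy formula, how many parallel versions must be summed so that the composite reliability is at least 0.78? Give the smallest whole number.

k ≥ ρ*(1−ρ₁)/(ρ₁(1−ρ*)) = 0.78·0.62 / (0.38·0.22) = 5.785.
Smallest integer k = 6.

6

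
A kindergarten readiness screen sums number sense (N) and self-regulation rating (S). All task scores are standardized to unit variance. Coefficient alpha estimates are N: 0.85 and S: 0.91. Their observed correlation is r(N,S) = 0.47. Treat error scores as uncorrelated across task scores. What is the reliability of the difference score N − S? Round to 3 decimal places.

Var(N−S) = 1 + 1 − 2·0.47 = 2 − 0.94 = 1.06.
With uncorrelated errors the cross-covariances are all true-score covariance, so they carry over unchanged; only the diagonal terms shrink to ρᵢσᵢ².
True-score variance = [0.85 + 0.91] − 0.94 = 1.76 − 0.94 = 0.82.
Reliability = 0.82 / 1.06 = 0.774.

0.774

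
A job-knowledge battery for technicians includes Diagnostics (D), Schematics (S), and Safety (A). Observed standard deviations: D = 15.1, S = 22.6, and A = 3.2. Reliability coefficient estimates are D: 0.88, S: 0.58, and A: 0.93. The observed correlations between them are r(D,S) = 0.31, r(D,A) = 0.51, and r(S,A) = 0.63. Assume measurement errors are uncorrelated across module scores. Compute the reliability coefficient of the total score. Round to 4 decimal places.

Var(D+S+A) = 15.1² + 22.6² + 3.2² + 2·[15.1·22.6·0.31 + 15.1·3.2·0.51 + 22.6·3.2·0.63] = 749.01 + 351.991 = 1101.
With uncorrelated errors the cross-covariances are all true-score covariance, so they carry over unchanged; only the diagonal terms shrink to ρᵢσᵢ².
True-score variance = [15.1²·0.88 + 22.6²·0.58 + 3.2²·0.93] + 351.991 = 506.413 + 351.991 = 858.404.
Reliability = 858.404 / 1101 = 0.7797.

0.7797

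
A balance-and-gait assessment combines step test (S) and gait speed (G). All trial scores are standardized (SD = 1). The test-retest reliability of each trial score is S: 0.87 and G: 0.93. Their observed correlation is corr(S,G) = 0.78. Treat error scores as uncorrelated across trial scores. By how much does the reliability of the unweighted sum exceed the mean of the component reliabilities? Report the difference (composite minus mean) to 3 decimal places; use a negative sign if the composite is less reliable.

Var(sum) = 2 + 1.56 = 3.56; true-score variance = 1.8 + 1.56 = 3.36; composite reliability = 0.9438.
Mean component reliability = 0.9000.
Difference = 0.9438 − 0.9000 = 0.044.

0.044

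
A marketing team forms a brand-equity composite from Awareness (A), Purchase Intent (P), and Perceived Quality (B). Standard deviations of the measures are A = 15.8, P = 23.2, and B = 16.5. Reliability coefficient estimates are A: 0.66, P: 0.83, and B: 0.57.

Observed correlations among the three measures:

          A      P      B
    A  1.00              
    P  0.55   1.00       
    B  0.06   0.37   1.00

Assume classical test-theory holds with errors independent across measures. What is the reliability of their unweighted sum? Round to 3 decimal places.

0.835

Var(A+P+B) = 15.8² + 23.2² + 16.5² + 2·[15.8·23.2·0.55 + 15.8·16.5·0.06 + 23.2·16.5·0.37] = 1060.13 + 717.772 = 1777.9.
With uncorrelated errors the cross-covariances are all true-score covariance, so they carry over unchanged; only the diagonal terms shrink to ρᵢσᵢ².
True-score variance = [15.8²·0.66 + 23.2²·0.83 + 16.5²·0.57] + 717.772 = 766.684 + 717.772 = 1484.46.
Reliability = 1484.46 / 1777.9 = 0.835.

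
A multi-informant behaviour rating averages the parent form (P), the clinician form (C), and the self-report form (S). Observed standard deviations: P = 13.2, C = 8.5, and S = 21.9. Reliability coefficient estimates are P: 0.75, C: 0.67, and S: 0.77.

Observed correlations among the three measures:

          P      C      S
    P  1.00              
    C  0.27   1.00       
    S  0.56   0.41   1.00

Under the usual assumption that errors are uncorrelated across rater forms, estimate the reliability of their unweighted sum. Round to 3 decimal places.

Var(P+C+S) = 13.2² + 8.5² + 21.9² + 2·[13.2·8.5·0.27 + 13.2·21.9·0.56 + 8.5·21.9·0.41] = 726.1 + 537.001 = 1263.1.
Because errors are independent across components, Cov(Tᵢ,Tⱼ) = Cov(Xᵢ,Xⱼ); the off-diagonal part of the true-score variance is the same as above.
True-score variance = [13.2²·0.75 + 8.5²·0.67 + 21.9²·0.77] + 537.001 = 548.387 + 537.001 = 1085.39.
Reliability = 1085.39 / 1263.1 = 0.859.

0.859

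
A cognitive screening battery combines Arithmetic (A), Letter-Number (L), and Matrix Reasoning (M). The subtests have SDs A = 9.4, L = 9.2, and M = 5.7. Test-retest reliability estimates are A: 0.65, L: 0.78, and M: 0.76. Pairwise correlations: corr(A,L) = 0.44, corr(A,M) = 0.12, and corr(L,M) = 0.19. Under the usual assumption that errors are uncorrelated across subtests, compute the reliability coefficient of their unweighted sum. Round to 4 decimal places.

0.8176

Var(A+L+M) = 9.4² + 9.2² + 5.7² + 2·[9.4·9.2·0.44 + 9.4·5.7·0.12 + 9.2·5.7·0.19] = 205.49 + 108.889 = 314.379.
With uncorrelated errors the cross-covariances are all true-score covariance, so they carry over unchanged; only the diagonal terms shrink to ρᵢσᵢ².
True-score variance = [9.4²·0.65 + 9.2²·0.78 + 5.7²·0.76] + 108.889 = 148.146 + 108.889 = 257.034.
Reliability = 257.034 / 314.379 = 0.8176.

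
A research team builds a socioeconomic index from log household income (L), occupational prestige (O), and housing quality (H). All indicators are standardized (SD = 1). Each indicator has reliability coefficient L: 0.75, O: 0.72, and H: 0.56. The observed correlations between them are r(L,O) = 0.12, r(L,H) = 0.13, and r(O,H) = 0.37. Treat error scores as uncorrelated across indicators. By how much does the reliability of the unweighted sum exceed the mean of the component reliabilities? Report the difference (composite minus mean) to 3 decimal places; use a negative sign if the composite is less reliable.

Var(sum) = 3 + 1.24 = 4.24; true-score variance = 2.03 + 1.24 = 3.27; composite reliability = 0.7712.
Mean component reliability = 0.6767.
Difference = 0.7712 − 0.6767 = 0.095.

0.095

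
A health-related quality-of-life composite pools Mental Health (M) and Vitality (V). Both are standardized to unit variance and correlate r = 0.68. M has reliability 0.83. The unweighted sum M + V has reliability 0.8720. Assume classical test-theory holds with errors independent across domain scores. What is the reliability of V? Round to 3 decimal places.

Var(M+V) = 2 + 2·0.68 = 3.360.
True-score variance = ρ_M + ρ_V + 2·0.68, so 0.8720 = (0.83 + ρ_V + 1.36) / 3.360.
ρ_V = 0.8720·3.360 − 0.83 − 1.36 = 0.740.

0.740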